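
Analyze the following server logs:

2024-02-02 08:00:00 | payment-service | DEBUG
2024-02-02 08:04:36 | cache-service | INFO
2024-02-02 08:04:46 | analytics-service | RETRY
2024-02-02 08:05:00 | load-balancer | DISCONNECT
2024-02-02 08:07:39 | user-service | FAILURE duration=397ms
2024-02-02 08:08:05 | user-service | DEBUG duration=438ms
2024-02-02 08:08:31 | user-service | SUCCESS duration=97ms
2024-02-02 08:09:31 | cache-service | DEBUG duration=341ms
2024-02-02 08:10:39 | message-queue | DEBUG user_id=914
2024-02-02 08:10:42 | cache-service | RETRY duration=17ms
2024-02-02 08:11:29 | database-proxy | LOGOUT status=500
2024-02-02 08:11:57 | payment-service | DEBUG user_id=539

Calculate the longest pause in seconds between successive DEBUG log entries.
485

To find the longest gap:

1. Extract all DEBUG events in chronological order
2. Calculate time differences between consecutive events
3. Find the maximum difference
4. Longest gap: 485 seconds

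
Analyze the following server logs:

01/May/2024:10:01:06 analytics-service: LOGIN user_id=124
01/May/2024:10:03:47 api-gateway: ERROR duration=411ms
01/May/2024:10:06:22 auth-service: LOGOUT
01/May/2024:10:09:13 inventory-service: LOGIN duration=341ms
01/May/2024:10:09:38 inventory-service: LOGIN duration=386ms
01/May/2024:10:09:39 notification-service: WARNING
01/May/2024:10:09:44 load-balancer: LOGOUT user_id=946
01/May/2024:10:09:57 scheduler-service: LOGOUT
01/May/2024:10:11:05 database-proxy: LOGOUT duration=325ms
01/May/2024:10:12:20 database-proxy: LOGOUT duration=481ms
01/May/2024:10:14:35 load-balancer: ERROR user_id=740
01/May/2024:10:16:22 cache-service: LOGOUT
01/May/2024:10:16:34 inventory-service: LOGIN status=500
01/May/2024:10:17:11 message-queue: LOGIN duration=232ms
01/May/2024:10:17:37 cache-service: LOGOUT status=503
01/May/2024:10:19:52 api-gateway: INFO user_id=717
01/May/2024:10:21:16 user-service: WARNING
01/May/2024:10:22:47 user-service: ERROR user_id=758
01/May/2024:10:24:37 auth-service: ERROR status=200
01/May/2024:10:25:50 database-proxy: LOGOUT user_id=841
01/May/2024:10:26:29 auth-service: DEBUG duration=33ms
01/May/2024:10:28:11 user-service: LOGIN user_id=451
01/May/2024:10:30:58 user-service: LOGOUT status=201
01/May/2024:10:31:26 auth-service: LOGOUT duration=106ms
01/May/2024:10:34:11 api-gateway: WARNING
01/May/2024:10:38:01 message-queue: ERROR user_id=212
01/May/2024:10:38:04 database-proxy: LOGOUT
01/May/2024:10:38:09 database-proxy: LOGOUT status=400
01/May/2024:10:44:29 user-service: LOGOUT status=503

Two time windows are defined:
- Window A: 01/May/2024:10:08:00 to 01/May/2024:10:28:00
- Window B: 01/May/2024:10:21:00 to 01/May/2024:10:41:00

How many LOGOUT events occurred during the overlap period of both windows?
1

To find overlap events:

1. Window A: 01/May/2024:10:08:00 to 01/May/2024:10:28:00
2. Window B: 01/May/2024:10:21:00 to 01/May/2024:10:41:00
3. Overlap period: 01/May/2024:10:21:00 to 01/May/2024:10:28:00
4. Count LOGOUT events in overlap: 1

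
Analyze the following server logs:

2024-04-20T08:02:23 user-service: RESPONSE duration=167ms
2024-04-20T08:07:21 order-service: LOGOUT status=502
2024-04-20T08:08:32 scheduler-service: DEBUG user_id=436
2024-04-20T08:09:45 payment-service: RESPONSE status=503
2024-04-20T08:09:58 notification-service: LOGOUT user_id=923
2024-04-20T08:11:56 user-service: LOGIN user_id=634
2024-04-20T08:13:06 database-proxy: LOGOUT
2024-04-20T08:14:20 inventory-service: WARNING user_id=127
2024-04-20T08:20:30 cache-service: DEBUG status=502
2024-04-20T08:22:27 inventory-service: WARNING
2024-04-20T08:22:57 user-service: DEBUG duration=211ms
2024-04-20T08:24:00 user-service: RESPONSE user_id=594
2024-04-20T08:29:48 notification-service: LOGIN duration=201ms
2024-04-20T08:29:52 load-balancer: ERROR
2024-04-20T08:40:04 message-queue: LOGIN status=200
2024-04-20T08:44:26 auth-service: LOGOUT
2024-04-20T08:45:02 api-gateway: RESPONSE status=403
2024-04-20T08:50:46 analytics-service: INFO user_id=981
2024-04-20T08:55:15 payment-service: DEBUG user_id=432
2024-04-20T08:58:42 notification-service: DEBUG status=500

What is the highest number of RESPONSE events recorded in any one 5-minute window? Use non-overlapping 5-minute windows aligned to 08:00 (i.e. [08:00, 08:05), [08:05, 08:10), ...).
1

To find the burst window:

1. Divide the log period into non-overlapping 5-minute windows starting at 08:00
2. Count RESPONSE events in each window
3. Find the window with maximum count
4. Maximum events in a window: 1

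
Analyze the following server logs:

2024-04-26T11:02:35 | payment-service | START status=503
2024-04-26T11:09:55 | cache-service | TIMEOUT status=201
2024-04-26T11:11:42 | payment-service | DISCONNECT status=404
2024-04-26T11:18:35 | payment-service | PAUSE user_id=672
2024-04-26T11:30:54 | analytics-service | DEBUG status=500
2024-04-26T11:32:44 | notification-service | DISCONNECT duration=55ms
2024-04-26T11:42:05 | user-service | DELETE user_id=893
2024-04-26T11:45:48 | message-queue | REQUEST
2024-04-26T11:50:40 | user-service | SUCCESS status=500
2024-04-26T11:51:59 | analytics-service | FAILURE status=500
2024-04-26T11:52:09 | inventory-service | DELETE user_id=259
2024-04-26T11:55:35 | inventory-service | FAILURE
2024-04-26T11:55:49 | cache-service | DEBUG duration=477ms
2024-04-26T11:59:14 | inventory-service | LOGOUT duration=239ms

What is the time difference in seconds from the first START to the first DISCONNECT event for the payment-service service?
547

To find the time between events:

1. Locate the first START event for payment-service: 2024-04-26T11:02:35
2. Locate the first DISCONNECT event for payment-service: 2024-04-26T11:11:42
3. Calculate the difference: 2024-04-26T11:11:42 - 2024-04-26T11:02:35 = 547 seconds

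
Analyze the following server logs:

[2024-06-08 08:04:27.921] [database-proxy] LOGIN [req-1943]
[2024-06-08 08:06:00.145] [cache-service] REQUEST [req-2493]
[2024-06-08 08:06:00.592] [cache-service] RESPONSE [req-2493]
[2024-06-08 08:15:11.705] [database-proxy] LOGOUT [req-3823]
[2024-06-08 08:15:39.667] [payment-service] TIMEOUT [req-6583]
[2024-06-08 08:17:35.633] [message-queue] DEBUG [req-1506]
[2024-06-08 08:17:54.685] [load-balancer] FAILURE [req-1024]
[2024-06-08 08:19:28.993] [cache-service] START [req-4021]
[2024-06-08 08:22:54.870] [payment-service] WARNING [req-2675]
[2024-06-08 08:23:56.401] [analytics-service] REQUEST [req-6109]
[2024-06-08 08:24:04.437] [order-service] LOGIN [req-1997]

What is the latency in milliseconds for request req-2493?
447

To calculate latency:

1. Find REQUEST with id req-2493: 2024-06-08 08:06:00.145
2. Find RESPONSE with id req-2493: 2024-06-08 08:06:00.592
3. Latency: 2024-06-08 08:06:00.592 - 2024-06-08 08:06:00.145 = 447ms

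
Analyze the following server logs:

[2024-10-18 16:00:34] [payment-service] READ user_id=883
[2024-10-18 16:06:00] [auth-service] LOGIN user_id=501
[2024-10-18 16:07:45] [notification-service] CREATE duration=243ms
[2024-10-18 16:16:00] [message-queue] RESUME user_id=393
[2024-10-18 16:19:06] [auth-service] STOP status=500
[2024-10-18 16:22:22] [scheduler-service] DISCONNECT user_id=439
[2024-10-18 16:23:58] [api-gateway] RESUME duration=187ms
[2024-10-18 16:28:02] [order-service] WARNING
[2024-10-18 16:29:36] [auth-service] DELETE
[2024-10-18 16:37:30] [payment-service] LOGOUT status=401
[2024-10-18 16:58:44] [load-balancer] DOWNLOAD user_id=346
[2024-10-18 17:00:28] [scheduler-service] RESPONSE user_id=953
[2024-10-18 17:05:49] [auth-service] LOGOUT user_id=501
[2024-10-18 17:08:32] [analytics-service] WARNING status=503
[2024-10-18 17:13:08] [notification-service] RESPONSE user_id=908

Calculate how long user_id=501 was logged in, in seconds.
3589

To calculate session duration:

1. Find LOGIN event for user_id=501: 2024-10-18 16:06:00
2. Find LOGOUT event for user_id=501: 2024-10-18 17:05:49
3. Session duration: 2024-10-18 17:05:49 - 2024-10-18 16:06:00 = 3589 seconds (59 minutes)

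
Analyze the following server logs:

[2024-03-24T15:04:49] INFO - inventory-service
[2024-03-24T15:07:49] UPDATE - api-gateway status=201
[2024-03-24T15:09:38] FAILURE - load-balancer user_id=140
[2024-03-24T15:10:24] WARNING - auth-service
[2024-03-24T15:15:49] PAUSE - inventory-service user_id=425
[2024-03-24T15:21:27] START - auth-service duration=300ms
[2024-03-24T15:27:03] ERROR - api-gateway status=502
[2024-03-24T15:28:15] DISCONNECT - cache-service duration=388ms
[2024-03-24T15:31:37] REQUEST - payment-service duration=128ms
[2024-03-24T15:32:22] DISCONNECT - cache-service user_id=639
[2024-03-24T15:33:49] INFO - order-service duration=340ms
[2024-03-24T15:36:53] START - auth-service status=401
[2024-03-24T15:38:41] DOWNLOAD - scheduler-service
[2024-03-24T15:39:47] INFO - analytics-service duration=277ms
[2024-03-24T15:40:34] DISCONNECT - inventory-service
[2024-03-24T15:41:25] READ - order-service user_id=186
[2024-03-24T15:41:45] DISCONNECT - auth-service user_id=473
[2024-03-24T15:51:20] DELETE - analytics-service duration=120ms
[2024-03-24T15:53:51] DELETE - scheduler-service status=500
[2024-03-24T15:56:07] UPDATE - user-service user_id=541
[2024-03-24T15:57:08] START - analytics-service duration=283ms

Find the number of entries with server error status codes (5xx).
2

To find matching entries:

1. Pattern to match: server error status codes (5xx)
2. Scan each log entry for the pattern
3. Count matches: 2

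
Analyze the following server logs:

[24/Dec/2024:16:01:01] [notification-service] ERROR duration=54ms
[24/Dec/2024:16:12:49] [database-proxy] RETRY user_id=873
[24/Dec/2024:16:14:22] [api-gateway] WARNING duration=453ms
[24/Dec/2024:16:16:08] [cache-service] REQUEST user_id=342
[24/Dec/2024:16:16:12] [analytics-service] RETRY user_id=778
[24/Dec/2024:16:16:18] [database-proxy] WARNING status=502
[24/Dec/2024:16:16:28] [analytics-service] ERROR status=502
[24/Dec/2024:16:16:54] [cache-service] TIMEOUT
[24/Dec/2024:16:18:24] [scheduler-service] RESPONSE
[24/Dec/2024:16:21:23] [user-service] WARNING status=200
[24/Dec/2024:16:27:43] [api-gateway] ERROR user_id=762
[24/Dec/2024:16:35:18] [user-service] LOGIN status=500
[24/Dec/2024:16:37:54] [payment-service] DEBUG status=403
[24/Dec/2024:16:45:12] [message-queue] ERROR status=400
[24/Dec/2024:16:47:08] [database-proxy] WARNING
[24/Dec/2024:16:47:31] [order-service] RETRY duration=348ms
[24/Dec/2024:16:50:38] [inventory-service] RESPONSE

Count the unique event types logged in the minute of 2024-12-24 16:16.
5

To count unique event types:

1. Filter events in the minute starting at 2024-12-24 16:16
2. Extract event types from matching entries
3. Count unique types: 5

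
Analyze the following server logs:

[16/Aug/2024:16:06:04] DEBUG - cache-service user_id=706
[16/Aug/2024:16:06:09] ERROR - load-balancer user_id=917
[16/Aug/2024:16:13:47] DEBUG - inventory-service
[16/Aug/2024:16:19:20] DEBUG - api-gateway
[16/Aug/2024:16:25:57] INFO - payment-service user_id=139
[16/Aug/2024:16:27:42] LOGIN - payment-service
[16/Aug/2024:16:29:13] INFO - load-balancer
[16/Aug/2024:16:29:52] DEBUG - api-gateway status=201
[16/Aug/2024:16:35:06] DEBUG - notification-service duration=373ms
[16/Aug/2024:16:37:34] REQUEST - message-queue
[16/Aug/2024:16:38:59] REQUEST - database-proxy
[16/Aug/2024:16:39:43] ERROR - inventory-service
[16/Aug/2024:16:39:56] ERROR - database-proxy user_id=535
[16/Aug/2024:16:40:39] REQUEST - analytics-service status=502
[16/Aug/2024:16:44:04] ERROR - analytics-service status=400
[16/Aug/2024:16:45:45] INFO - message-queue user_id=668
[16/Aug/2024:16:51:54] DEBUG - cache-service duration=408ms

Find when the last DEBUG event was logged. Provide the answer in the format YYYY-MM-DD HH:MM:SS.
2024-08-16 16:51:54

To find the last event:

1. Filter for all DEBUG events
2. Sort by timestamp
3. Select the last one
4. Timestamp: 2024-08-16 16:51:54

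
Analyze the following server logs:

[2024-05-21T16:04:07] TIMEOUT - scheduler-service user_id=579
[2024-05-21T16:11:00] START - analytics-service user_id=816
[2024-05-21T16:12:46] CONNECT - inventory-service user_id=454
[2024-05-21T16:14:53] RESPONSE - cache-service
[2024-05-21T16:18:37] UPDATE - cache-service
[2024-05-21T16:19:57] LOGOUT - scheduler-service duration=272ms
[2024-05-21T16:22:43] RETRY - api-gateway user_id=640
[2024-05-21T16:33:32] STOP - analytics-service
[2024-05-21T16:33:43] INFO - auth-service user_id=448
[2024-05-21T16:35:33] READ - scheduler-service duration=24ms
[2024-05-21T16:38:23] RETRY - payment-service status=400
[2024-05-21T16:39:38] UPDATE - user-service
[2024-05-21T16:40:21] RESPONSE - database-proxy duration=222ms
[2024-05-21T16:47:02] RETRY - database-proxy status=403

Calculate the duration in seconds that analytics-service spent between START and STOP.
1352

To calculate state duration:

1. Find START event for analytics-service: 2024-05-21T16:11:00
2. Find STOP event for analytics-service: 2024-05-21T16:33:32
3. Calculate duration: 2024-05-21T16:33:32 - 2024-05-21T16:11:00 = 1352 seconds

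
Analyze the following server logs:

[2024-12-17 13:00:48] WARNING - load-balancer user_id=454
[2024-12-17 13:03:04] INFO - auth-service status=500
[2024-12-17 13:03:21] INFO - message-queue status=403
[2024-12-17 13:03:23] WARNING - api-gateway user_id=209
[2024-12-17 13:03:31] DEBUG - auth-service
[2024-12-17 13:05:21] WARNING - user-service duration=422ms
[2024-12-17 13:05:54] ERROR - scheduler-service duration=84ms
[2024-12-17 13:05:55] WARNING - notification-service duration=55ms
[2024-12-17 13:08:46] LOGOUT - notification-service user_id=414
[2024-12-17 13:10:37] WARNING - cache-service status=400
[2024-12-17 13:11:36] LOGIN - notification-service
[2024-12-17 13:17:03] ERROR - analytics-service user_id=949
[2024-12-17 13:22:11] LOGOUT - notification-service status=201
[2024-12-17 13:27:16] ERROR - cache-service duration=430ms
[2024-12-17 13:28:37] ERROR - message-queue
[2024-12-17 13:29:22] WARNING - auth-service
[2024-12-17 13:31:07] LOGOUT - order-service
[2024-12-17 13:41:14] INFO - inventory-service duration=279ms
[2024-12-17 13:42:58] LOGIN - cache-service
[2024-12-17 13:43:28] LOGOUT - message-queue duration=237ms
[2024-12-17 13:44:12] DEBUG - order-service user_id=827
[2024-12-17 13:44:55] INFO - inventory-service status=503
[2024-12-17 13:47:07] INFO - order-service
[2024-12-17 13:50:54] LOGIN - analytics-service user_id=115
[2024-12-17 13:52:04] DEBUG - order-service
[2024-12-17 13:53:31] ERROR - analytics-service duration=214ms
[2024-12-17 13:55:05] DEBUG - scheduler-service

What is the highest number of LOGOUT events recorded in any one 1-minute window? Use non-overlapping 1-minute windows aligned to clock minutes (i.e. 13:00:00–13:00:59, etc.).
1

To find the burst window:

1. Divide the log period into non-overlapping 1-minute windows starting at 13:00
2. Count LOGOUT events in each window
3. Find the window with maximum count
4. Maximum events in a window: 1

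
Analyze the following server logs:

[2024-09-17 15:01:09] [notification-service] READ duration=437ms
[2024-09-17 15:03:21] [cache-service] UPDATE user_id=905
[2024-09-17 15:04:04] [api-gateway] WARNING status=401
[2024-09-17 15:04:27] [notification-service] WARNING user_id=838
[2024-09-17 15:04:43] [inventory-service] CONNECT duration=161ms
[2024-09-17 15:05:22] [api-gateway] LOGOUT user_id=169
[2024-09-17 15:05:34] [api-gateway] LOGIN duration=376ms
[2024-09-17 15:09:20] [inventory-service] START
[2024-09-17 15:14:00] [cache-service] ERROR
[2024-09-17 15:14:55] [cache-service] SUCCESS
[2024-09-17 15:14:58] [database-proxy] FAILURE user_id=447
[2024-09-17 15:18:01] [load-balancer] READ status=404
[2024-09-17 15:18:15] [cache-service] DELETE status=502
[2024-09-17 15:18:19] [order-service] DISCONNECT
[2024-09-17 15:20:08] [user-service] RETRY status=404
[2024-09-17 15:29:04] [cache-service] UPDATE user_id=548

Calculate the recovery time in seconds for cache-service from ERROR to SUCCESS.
55

To calculate recovery time:

1. Find ERROR event for cache-service: 2024-09-17 15:14:00
2. Find next SUCCESS event for cache-service: 2024-09-17 15:14:55
3. Recovery time: 2024-09-17 15:14:55 - 2024-09-17 15:14:00 = 55 seconds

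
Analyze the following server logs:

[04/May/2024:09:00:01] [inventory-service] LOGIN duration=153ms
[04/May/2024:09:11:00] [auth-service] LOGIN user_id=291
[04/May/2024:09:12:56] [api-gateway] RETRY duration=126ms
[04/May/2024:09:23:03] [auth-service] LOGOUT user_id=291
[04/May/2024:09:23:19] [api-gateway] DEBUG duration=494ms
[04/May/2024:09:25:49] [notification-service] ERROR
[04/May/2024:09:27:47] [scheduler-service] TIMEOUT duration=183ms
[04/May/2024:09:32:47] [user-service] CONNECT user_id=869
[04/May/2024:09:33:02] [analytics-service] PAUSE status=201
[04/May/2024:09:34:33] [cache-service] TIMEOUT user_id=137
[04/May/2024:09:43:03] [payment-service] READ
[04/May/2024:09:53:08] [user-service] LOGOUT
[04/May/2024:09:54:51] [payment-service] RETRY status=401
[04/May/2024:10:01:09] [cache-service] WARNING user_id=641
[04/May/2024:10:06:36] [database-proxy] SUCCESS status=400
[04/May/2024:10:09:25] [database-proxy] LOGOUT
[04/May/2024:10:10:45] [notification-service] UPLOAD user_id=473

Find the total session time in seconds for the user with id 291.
723

To calculate session duration:

1. Find LOGIN event for user_id=291: 04/May/2024:09:11:00
2. Find LOGOUT event for user_id=291: 04/May/2024:09:23:03
3. Session duration: 04/May/2024:09:23:03 - 04/May/2024:09:11:00 = 723 seconds (12 minutes)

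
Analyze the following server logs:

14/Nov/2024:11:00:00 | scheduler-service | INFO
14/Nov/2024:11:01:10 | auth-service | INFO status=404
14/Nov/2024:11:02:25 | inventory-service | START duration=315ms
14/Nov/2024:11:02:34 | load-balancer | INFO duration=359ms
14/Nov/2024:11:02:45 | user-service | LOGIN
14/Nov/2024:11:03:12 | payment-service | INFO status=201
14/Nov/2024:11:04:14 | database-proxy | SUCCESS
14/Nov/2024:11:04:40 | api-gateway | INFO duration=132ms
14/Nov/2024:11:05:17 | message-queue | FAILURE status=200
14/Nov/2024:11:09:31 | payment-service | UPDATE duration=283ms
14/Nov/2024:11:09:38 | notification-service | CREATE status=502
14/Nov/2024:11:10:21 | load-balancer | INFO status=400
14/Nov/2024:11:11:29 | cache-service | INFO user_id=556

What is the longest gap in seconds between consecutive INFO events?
341

To find the longest gap:

1. Extract all INFO events in chronological order
2. Calculate time differences between consecutive events
3. Find the maximum difference
4. Longest gap: 341 seconds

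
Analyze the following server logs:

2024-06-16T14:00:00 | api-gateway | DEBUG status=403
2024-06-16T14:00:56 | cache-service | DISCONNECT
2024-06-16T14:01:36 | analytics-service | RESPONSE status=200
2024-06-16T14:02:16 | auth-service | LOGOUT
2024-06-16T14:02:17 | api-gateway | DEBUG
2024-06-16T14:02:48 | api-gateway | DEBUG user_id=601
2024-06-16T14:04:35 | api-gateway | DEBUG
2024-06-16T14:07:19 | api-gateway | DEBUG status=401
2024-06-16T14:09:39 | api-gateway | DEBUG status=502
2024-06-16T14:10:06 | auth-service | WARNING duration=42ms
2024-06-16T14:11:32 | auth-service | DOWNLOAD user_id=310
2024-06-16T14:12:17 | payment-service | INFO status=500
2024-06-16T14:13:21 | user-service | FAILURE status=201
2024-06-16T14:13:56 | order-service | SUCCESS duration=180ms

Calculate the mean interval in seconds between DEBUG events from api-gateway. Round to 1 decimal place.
115.8

To calculate average interval:

1. Find all DEBUG events for api-gateway in order
2. Calculate time gaps between consecutive events
3. Compute mean of gaps: 579 / 5 = 115.8 seconds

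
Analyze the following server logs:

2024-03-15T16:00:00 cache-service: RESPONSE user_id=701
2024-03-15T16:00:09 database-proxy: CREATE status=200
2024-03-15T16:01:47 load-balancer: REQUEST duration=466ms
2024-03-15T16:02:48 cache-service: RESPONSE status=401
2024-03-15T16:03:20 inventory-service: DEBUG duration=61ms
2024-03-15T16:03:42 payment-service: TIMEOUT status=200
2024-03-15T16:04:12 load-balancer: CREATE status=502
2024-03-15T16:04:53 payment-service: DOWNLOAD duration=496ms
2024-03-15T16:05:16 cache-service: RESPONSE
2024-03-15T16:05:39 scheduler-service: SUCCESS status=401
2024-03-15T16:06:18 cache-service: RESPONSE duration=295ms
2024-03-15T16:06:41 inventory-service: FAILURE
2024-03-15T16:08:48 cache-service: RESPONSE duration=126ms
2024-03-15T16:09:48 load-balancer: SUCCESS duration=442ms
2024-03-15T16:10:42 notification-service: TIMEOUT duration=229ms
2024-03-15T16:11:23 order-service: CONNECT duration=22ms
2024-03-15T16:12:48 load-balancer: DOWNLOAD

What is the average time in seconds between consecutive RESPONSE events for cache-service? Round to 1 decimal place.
132.0

To calculate average interval:

1. Find all RESPONSE events for cache-service in order
2. Calculate time gaps between consecutive events
3. Compute mean of gaps: 528 / 4 = 132.0 seconds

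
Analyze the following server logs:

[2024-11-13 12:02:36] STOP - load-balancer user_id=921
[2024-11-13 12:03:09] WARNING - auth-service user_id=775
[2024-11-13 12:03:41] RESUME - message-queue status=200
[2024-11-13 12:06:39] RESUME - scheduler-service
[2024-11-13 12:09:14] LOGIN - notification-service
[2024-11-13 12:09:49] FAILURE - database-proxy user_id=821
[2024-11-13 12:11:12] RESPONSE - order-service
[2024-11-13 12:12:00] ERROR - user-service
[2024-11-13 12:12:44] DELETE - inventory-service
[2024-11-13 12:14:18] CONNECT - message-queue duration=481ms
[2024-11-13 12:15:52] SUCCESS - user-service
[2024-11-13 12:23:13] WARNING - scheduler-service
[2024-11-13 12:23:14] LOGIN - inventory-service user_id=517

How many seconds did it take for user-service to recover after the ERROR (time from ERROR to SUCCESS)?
232

To calculate recovery time:

1. Find ERROR event for user-service: 2024-11-13 12:12:00
2. Find next SUCCESS event for user-service: 2024-11-13 12:15:52
3. Recovery time: 2024-11-13 12:15:52 - 2024-11-13 12:12:00 = 232 seconds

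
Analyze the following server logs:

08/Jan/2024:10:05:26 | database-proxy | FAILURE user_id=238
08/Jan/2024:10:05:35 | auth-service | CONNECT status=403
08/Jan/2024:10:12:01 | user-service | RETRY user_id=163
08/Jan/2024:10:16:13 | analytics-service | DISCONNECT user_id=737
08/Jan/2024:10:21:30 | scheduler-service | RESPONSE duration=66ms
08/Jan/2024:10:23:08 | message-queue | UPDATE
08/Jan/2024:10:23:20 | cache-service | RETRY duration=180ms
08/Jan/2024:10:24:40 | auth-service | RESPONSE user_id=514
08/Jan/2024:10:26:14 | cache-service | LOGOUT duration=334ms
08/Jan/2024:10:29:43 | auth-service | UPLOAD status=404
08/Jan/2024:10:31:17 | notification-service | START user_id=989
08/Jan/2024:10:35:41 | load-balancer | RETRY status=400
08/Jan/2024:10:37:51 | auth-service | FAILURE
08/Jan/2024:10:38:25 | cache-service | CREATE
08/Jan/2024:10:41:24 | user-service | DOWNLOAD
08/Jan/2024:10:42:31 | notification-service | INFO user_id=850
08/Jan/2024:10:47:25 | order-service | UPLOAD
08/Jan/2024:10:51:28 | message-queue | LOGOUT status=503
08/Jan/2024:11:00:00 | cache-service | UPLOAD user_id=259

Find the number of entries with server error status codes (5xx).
1

To find matching entries:

1. Pattern to match: server error status codes (5xx)
2. Scan each log entry for the pattern
3. Count matches: 1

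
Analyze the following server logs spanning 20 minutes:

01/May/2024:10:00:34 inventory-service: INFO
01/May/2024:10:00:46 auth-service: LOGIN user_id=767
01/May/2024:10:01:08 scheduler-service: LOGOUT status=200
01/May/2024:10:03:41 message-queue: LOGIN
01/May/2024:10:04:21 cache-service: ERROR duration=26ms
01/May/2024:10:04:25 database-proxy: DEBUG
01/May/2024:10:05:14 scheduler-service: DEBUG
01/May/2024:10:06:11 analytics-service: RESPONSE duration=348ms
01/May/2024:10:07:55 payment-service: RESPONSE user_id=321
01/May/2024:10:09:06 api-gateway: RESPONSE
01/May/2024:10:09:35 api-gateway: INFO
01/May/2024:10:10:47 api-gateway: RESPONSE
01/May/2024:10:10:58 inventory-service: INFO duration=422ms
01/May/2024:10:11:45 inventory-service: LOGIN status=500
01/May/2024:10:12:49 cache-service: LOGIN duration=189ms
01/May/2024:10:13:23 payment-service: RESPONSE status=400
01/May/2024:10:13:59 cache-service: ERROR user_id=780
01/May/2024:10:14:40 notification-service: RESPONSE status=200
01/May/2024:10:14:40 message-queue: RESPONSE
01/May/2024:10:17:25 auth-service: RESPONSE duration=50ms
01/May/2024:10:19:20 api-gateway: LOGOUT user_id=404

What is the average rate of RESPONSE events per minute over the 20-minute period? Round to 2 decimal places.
0.4

To calculate the rate:

1. Count total RESPONSE events: 8
2. Total time period: 20 minutes
3. Rate = 8 / 20 = 0.4 events per minute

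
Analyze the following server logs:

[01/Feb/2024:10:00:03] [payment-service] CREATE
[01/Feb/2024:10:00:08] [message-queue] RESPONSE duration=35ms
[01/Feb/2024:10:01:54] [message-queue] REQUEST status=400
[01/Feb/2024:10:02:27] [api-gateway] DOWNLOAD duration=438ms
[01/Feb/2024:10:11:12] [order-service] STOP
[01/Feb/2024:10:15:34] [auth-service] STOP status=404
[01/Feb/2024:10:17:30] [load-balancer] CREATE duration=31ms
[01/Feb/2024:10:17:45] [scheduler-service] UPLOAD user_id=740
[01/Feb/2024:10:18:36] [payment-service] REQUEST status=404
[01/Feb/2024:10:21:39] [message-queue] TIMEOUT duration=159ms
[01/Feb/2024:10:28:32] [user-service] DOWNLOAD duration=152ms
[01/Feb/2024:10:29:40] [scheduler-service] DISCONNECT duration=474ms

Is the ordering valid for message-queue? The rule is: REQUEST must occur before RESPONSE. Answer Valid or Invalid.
Invalid

To validate ordering:

1. Required order: REQUEST → RESPONSE
2. Rule: REQUEST must occur before RESPONSE
3. Check actual order of events for message-queue
4. Result: Invalid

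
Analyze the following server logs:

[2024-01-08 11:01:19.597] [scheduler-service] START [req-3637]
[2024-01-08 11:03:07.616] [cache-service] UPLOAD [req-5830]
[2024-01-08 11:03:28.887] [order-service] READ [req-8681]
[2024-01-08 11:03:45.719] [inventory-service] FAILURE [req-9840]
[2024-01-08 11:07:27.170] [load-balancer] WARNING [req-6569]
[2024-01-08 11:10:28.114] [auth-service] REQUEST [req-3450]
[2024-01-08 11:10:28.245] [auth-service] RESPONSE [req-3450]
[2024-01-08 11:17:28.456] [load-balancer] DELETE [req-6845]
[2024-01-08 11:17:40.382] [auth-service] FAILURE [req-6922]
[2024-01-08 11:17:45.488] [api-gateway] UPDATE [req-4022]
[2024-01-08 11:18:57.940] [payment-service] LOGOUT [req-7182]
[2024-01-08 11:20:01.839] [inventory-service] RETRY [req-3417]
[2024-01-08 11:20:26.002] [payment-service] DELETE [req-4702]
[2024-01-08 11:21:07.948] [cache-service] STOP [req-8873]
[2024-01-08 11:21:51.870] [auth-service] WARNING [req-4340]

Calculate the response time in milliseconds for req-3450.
131

To calculate latency:

1. Find REQUEST with id req-3450: 2024-01-08 11:10:28.114
2. Find RESPONSE with id req-3450: 2024-01-08 11:10:28.245
3. Latency: 2024-01-08 11:10:28.245 - 2024-01-08 11:10:28.114 = 131ms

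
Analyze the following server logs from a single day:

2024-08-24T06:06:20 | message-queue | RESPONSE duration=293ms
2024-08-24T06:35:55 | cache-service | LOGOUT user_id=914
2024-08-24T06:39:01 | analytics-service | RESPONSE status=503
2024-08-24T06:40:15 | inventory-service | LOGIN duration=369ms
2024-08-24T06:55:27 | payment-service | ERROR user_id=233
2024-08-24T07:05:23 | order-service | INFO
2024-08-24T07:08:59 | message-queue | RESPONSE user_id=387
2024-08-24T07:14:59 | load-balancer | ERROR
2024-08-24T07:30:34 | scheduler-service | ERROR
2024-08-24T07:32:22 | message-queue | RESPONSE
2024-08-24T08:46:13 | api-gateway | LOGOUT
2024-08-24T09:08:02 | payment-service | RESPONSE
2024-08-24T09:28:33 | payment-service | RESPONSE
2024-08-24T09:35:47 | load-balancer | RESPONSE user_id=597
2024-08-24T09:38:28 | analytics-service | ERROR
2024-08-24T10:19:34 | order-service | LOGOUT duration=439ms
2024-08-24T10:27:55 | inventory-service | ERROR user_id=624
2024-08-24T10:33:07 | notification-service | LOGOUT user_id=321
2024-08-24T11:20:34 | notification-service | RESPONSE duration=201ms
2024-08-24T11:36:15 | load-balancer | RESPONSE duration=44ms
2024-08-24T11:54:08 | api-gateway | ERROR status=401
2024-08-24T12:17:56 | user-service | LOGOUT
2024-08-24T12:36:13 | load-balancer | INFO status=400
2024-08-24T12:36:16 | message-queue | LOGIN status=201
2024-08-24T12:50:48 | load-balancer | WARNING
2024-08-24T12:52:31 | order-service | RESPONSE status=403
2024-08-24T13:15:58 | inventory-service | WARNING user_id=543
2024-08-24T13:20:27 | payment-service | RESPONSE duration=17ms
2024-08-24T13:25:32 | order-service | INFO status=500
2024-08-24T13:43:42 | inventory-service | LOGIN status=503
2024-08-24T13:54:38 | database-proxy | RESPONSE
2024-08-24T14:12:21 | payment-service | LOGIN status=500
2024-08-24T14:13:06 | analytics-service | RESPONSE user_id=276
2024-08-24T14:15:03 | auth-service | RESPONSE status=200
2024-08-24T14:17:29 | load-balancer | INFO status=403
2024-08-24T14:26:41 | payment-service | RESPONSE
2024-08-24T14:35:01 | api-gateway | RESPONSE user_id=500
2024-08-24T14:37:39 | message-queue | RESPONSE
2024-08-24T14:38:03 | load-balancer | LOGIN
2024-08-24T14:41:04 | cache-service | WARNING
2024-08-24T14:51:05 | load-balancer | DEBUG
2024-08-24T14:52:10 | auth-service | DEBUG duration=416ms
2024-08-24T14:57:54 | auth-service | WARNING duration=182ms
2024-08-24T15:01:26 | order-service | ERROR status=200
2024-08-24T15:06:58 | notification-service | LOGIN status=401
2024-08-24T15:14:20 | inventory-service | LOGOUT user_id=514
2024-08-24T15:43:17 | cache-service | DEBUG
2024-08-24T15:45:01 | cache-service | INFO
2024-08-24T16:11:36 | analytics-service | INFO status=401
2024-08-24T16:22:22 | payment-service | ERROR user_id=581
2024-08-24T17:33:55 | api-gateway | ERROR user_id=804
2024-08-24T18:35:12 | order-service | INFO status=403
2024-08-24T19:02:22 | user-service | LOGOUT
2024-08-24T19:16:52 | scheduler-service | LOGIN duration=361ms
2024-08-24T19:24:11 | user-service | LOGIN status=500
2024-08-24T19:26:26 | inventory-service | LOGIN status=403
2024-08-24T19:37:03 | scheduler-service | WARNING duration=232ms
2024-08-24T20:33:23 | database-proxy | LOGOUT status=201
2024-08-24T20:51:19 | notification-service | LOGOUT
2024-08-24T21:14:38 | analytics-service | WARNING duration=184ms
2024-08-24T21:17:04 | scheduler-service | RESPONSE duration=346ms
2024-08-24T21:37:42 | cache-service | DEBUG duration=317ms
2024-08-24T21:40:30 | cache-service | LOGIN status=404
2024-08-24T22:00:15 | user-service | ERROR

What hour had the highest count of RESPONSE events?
14

To find the peak hour:

1. Group all RESPONSE events by hour
2. Count events in each hour
3. Find hour with maximum count
4. Peak hour: 14 (with 5 events)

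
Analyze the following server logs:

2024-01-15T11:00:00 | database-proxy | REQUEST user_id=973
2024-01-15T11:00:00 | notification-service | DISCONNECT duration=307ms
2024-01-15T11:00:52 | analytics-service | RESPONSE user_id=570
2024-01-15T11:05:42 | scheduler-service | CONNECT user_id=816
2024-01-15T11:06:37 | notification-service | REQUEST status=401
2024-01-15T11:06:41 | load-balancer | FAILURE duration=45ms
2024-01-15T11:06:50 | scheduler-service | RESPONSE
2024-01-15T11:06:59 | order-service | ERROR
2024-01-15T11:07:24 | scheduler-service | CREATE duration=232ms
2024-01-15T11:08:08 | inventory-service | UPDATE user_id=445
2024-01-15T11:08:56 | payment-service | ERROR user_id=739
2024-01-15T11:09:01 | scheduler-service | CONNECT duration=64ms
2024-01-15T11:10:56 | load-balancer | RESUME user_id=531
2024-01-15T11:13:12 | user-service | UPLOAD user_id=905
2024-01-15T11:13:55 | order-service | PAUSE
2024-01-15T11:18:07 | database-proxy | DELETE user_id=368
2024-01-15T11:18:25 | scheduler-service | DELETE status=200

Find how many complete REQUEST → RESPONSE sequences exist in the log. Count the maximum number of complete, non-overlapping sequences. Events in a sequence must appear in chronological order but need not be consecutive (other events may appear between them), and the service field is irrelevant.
2

To count sequences:

1. Look for pattern: REQUEST → RESPONSE
2. Greedily scan the log in chronological order, matching each sequence element in turn (ignoring service)
3. Each time the full pattern completes, increment the count and restart matching from the next event
4. Complete non-overlapping sequences found: 2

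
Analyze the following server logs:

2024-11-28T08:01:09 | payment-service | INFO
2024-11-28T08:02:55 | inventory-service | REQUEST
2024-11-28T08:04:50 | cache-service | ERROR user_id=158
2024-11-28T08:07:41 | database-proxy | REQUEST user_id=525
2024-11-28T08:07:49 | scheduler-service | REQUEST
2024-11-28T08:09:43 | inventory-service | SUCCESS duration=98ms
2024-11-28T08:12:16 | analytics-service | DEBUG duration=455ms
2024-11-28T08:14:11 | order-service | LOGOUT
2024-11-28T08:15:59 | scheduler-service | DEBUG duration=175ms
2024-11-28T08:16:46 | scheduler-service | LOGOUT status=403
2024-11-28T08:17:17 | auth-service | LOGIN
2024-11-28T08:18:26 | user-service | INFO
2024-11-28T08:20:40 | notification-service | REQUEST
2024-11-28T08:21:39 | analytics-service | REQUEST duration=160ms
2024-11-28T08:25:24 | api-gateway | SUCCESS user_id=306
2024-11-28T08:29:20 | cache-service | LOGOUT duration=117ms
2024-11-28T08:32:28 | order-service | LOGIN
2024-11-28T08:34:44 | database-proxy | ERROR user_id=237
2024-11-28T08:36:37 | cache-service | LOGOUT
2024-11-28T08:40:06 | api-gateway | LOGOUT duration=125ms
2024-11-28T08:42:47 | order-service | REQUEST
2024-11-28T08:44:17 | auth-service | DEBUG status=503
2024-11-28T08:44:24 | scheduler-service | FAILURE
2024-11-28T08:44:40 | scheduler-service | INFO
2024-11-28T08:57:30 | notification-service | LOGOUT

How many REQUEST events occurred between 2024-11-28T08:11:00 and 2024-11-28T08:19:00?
0

To count events in the time window:

1. Window boundaries: 2024-11-28T08:11:00 to 2024-11-28T08:19:00
2. Filter for REQUEST events within this window
3. Count matching events: 0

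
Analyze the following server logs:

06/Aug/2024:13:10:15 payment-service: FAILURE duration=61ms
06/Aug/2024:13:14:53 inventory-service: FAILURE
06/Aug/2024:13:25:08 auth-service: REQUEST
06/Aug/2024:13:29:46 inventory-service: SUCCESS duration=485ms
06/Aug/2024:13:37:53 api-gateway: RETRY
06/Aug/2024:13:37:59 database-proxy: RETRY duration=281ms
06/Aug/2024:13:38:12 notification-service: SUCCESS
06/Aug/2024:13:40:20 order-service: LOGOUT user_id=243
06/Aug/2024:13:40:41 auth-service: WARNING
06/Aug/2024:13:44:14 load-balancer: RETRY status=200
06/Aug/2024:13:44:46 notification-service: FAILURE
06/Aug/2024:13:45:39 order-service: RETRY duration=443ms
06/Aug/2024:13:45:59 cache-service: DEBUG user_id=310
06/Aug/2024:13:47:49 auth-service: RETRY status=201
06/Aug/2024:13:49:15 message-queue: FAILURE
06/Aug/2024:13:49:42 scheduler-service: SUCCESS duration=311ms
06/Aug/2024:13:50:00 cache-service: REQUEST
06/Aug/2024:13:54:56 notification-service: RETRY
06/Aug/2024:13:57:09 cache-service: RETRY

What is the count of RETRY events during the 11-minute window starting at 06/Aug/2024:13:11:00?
0

To count events in the time window:

1. Window boundaries: 06/Aug/2024:13:11:00 to 06/Aug/2024:13:22:00
2. Filter for RETRY events within this window
3. Count matching events: 0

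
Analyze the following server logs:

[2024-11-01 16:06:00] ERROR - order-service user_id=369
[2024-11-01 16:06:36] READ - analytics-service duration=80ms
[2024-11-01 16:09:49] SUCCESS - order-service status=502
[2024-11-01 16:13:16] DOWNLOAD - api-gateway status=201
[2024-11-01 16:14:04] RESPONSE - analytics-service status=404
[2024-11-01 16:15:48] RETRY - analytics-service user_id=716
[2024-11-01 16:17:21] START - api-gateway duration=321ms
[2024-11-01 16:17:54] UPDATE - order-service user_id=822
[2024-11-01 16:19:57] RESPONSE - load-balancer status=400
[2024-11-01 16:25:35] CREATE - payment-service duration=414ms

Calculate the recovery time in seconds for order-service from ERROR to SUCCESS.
229

To calculate recovery time:

1. Find ERROR event for order-service: 2024-11-01 16:06:00
2. Find next SUCCESS event for order-service: 2024-11-01 16:09:49
3. Recovery time: 2024-11-01 16:09:49 - 2024-11-01 16:06:00 = 229 seconds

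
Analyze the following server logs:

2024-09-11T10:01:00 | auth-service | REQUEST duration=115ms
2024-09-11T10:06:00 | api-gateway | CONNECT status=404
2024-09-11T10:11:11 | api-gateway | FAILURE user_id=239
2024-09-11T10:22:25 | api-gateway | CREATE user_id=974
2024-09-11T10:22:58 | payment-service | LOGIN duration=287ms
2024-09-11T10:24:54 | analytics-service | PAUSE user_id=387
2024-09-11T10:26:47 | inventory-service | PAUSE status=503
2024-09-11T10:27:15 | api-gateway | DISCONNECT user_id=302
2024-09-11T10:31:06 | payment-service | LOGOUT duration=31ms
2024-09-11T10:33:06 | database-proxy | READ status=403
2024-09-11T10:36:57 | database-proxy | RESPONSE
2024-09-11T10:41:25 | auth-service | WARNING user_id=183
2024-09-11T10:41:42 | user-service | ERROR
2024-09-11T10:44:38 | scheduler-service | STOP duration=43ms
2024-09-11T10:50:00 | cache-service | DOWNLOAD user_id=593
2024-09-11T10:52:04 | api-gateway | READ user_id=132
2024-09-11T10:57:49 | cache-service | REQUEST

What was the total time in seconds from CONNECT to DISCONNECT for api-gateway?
1275

To calculate state duration:

1. Find CONNECT event for api-gateway: 2024-09-11T10:06:00
2. Find DISCONNECT event for api-gateway: 2024-09-11T10:27:15
3. Calculate duration: 2024-09-11T10:27:15 - 2024-09-11T10:06:00 = 1275 seconds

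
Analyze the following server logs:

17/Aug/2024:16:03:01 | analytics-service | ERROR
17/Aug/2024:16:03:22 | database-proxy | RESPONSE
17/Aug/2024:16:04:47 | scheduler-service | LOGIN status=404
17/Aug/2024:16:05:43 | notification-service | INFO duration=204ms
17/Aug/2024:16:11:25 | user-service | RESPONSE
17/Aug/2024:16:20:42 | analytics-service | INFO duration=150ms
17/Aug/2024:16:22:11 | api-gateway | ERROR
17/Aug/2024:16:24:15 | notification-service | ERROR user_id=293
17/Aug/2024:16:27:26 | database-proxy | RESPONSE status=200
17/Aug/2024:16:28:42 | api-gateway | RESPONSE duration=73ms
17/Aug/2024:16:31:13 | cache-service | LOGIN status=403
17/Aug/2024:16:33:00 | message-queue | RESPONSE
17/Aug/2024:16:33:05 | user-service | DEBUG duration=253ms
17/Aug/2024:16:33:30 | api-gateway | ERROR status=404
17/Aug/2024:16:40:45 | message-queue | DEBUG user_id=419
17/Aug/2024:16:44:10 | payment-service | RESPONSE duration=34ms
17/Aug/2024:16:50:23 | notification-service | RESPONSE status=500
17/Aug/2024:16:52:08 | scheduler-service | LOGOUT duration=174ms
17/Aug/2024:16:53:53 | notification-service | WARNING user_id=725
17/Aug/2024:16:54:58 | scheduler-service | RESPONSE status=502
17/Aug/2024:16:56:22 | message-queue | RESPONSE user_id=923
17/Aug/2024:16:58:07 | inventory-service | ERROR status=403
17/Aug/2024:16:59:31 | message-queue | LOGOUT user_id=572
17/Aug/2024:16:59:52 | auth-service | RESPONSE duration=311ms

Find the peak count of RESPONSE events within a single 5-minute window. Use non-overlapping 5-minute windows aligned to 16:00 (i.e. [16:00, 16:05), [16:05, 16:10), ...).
2

To find the burst window:

1. Divide the log period into non-overlapping 5-minute windows starting at 16:00
2. Count RESPONSE events in each window
3. Find the window with maximum count
4. Maximum events in a window: 2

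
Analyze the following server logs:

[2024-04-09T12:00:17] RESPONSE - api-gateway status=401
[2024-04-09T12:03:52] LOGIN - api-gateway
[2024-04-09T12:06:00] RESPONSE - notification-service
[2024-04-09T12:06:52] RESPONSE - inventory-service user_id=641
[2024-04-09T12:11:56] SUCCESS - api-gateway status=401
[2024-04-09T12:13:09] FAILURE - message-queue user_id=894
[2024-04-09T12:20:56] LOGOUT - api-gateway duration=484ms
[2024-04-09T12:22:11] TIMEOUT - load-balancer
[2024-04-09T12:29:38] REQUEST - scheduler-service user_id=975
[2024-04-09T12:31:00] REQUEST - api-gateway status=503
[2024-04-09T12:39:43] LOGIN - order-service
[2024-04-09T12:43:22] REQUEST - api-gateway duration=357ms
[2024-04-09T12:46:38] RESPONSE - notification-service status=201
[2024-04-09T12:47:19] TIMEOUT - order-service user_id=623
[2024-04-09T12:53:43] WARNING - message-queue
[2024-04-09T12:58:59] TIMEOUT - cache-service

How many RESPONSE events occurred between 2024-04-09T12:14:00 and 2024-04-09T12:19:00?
0

To count events in the time window:

1. Window boundaries: 2024-04-09T12:14:00 to 2024-04-09T12:19:00
2. Filter for RESPONSE events within this window
3. Count matching events: 0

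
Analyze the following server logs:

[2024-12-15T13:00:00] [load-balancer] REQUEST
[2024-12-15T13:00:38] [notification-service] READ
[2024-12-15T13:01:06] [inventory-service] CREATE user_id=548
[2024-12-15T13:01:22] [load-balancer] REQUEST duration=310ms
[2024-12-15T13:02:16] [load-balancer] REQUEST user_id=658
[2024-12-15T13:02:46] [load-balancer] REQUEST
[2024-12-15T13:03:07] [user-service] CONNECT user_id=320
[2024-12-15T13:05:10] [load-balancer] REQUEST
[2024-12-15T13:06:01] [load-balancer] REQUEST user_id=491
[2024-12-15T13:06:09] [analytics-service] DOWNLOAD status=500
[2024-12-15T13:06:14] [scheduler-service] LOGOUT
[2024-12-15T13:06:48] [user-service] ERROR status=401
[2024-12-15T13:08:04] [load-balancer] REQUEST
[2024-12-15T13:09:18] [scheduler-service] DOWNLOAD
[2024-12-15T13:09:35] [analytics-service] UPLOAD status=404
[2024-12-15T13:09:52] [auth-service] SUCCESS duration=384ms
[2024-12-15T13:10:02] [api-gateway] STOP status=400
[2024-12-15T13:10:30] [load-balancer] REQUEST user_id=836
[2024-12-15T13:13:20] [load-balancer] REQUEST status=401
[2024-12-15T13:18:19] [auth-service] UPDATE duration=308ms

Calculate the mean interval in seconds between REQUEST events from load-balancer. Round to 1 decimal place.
100.0

To calculate average interval:

1. Find all REQUEST events for load-balancer in order
2. Calculate time gaps between consecutive events
3. Compute mean of gaps: 800 / 8 = 100.0 seconds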